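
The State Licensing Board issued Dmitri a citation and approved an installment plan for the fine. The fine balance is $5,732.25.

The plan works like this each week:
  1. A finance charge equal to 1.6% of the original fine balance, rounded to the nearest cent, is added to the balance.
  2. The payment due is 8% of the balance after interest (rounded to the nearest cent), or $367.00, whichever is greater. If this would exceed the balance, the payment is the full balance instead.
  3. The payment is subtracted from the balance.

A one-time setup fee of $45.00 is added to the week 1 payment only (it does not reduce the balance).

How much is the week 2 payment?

$435.98

Week 1: opening $5,732.25; interest $91.72 → $5,823.97; payment $465.92 (+ $45.00 fee); balance $5,358.05
Week 2: opening $5,358.05; interest $91.72 → $5,449.77; payment $435.98; balance $5,013.79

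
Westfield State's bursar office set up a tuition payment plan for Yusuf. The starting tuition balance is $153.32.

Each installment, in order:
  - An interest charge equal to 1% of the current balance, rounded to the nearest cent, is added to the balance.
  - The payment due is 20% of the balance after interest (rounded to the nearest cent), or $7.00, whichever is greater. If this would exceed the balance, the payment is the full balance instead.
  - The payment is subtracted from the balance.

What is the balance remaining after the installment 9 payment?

Installment 1: opening $153.32; interest $1.53 → $154.85; payment $30.97; balance $123.88
Installment 2: opening $123.88; interest $1.24 → $125.12; payment $25.02; balance $100.10
Installment 3: opening $100.10; interest $1.00 → $101.10; payment $20.22; balance $80.88
Installment 4: opening $80.88; interest $0.81 → $81.69; payment $16.34; balance $65.35
Installment 5: opening $65.35; interest $0.65 → $66.00; payment $13.20; balance $52.80
Installment 6: opening $52.80; interest $0.53 → $53.33; payment $10.67; balance $42.66
Installment 7: opening $42.66; interest $0.43 → $43.09; payment $8.62; balance $34.47
Installment 8: opening $34.47; interest $0.34 → $34.81; payment $7.00; balance $27.81
Installment 9: opening $27.81; interest $0.28 → $28.09; payment $7.00; balance $21.09

$21.09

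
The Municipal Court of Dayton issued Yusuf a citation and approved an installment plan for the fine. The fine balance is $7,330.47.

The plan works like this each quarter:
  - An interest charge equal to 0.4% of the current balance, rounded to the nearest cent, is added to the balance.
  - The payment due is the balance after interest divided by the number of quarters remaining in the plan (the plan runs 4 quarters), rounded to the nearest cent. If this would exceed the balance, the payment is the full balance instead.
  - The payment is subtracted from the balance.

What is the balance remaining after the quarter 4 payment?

Quarter 1: $7,330.47 +$29.32 interest = $7,359.79; pay $1,839.95 → $5,519.84
Quarter 2: $5,519.84 +$22.08 interest = $5,541.92; pay $1,847.31 → $3,694.61
Quarter 3: $3,694.61 +$14.78 interest = $3,709.39; pay $1,854.70 → $1,854.69
Quarter 4: $1,854.69 +$7.42 interest = $1,862.11; pay $1,862.11 → $0.00

$0.00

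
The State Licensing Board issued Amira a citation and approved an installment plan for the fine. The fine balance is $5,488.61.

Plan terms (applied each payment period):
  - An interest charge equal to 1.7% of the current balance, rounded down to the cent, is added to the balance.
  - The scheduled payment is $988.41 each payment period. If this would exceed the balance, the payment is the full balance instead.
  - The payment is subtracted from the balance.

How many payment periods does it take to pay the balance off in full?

# | Opening | Interest | Payment | End bal
1 | $5,488.61 | $93.30 | $988.41 | $4,593.50
2 | $4,593.50 | $78.08 | $988.41 | $3,683.17
3 | $3,683.17 | $62.61 | $988.41 | $2,757.37
4 | $2,757.37 | $46.87 | $988.41 | $1,815.83
5 | $1,815.83 | $30.86 | $988.41 | $858.28
6 | $858.28 | $14.59 | $872.87 | $0.00
Balance reaches $0.00 in payment period 6.

6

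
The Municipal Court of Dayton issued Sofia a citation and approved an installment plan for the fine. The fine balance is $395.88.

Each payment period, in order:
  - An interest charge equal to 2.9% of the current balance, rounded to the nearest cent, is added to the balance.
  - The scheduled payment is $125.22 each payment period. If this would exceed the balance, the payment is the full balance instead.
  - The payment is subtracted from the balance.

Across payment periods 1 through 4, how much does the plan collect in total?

$421.63

# | Opening | Interest | Payment | End bal
1 | $395.88 | $11.48 | $125.22 | $282.14
2 | $282.14 | $8.18 | $125.22 | $165.10
3 | $165.10 | $4.79 | $125.22 | $44.67
4 | $44.67 | $1.30 | $45.97 | $0.00
Total paid: $421.63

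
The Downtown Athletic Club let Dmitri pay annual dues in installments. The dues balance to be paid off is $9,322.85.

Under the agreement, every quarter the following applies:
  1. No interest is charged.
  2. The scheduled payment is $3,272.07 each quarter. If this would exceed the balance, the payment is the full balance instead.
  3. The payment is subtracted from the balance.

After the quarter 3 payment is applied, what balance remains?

Quarter 1: opening $9,322.85; payment $3,272.07; balance $6,050.78
Quarter 2: opening $6,050.78; payment $3,272.07; balance $2,778.71
Quarter 3: opening $2,778.71; payment $2,778.71; balance $0.00

$0.00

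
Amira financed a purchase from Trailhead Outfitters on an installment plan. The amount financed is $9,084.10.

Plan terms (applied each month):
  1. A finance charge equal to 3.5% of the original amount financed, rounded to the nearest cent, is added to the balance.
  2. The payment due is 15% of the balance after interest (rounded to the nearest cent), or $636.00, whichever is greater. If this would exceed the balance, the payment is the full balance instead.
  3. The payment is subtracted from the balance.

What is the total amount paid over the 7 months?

Month 1: $9,084.10 +$317.94 interest = $9,402.04; pay $1,410.31 → $7,991.73
Month 2: $7,991.73 +$317.94 interest = $8,309.67; pay $1,246.45 → $7,063.22
Month 3: $7,063.22 +$317.94 interest = $7,381.16; pay $1,107.17 → $6,273.99
Month 4: $6,273.99 +$317.94 interest = $6,591.93; pay $988.79 → $5,603.14
Month 5: $5,603.14 +$317.94 interest = $5,921.08; pay $888.16 → $5,032.92
Month 6: $5,032.92 +$317.94 interest = $5,350.86; pay $802.63 → $4,548.23
Month 7: $4,548.23 +$317.94 interest = $4,866.17; pay $729.93 → $4,136.24
Total paid: $7,173.44

$7,173.44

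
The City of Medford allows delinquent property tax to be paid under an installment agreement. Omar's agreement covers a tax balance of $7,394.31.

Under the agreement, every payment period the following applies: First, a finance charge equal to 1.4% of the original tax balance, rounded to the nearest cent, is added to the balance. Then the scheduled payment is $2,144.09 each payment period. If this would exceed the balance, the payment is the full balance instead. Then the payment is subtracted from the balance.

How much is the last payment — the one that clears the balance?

$1,376.12

# | Opening | Interest | Payment | End bal
1 | $7,394.31 | $103.52 | $2,144.09 | $5,353.74
2 | $5,353.74 | $103.52 | $2,144.09 | $3,313.17
3 | $3,313.17 | $103.52 | $2,144.09 | $1,272.60
4 | $1,272.60 | $103.52 | $1,376.12 | $0.00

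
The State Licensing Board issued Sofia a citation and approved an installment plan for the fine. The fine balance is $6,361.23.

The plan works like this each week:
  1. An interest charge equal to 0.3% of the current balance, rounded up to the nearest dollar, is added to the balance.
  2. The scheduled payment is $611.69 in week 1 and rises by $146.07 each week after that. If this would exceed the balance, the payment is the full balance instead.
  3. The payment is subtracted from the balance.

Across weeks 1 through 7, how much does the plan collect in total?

$6,446.23

Week 1: $6,361.23 +$20.00 interest = $6,381.23; pay $611.69 → $5,769.54
Week 2: $5,769.54 +$18.00 interest = $5,787.54; pay $757.76 → $5,029.78
Week 3: $5,029.78 +$16.00 interest = $5,045.78; pay $903.83 → $4,141.95
Week 4: $4,141.95 +$13.00 interest = $4,154.95; pay $1,049.90 → $3,105.05
Week 5: $3,105.05 +$10.00 interest = $3,115.05; pay $1,195.97 → $1,919.08
Week 6: $1,919.08 +$6.00 interest = $1,925.08; pay $1,342.04 → $583.04
Week 7: $583.04 +$2.00 interest = $585.04; pay $585.04 → $0.00
Total paid: $6,446.23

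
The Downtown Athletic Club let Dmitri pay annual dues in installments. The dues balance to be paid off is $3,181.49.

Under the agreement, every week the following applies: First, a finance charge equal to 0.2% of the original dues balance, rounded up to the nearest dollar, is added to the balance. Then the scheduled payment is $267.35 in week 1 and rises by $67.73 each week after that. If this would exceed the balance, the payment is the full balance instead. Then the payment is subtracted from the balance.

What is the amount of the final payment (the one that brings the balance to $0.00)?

Week 1: opening $3,181.49; interest $7.00 → $3,188.49; payment $267.35; balance $2,921.14
Week 2: opening $2,921.14; interest $7.00 → $2,928.14; payment $335.08; balance $2,593.06
Week 3: opening $2,593.06; interest $7.00 → $2,600.06; payment $402.81; balance $2,197.25
Week 4: opening $2,197.25; interest $7.00 → $2,204.25; payment $470.54; balance $1,733.71
Week 5: opening $1,733.71; interest $7.00 → $1,740.71; payment $538.27; balance $1,202.44
Week 6: opening $1,202.44; interest $7.00 → $1,209.44; payment $606.00; balance $603.44
Week 7: opening $603.44; interest $7.00 → $610.44; payment $610.44; balance $0.00

$610.44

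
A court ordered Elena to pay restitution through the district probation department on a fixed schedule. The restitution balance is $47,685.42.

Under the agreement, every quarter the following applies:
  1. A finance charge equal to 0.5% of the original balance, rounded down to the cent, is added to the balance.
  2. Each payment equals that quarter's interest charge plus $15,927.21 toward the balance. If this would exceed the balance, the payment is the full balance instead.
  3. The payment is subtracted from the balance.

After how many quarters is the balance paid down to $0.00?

Quarter 1: $47,685.42 +$238.42 interest = $47,923.84; pay $16,165.63 → $31,758.21
Quarter 2: $31,758.21 +$238.42 interest = $31,996.63; pay $16,165.63 → $15,831.00
Quarter 3: $15,831.00 +$238.42 interest = $16,069.42; pay $16,069.42 → $0.00
Balance reaches $0.00 in quarter 3.

3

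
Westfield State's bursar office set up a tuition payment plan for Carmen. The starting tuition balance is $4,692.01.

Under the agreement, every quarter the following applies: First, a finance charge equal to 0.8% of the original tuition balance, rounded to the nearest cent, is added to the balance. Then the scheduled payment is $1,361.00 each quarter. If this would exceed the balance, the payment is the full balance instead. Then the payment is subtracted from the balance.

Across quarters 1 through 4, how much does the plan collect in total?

Quarter 1: opening $4,692.01; interest $37.54 → $4,729.55; payment $1,361.00; balance $3,368.55
Quarter 2: opening $3,368.55; interest $37.54 → $3,406.09; payment $1,361.00; balance $2,045.09
Quarter 3: opening $2,045.09; interest $37.54 → $2,082.63; payment $1,361.00; balance $721.63
Quarter 4: opening $721.63; interest $37.54 → $759.17; payment $759.17; balance $0.00
Total paid: $4,842.17

$4,842.17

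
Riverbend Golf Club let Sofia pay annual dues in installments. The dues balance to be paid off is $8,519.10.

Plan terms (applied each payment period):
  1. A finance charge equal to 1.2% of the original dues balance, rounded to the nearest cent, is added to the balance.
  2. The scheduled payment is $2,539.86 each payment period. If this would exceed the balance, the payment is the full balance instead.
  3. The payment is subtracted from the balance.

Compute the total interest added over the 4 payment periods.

$408.92

Payment period 1: opening $8,519.10; interest $102.23 → $8,621.33; payment $2,539.86; balance $6,081.47
Payment period 2: opening $6,081.47; interest $102.23 → $6,183.70; payment $2,539.86; balance $3,643.84
Payment period 3: opening $3,643.84; interest $102.23 → $3,746.07; payment $2,539.86; balance $1,206.21
Payment period 4: opening $1,206.21; interest $102.23 → $1,308.44; payment $1,308.44; balance $0.00
Total interest: $102.23 + $102.23 + $102.23 + $102.23 = $408.92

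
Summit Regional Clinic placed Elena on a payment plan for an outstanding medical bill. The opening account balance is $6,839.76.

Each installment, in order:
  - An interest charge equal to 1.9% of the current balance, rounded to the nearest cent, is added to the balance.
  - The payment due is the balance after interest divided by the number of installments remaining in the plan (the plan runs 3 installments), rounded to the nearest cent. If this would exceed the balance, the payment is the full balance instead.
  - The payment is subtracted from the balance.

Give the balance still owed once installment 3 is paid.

Installment 1: opening $6,839.76; interest $129.96 → $6,969.72; payment $2,323.24; balance $4,646.48
Installment 2: opening $4,646.48; interest $88.28 → $4,734.76; payment $2,367.38; balance $2,367.38
Installment 3: opening $2,367.38; interest $44.98 → $2,412.36; payment $2,412.36; balance $0.00

$0.00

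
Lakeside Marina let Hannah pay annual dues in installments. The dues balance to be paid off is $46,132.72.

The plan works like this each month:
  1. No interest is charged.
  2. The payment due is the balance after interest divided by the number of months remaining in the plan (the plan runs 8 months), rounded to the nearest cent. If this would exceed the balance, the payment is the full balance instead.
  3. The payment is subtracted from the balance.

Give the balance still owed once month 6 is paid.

$11,533.18

Month 1: opening $46,132.72; payment $5,766.59; balance $40,366.13
Month 2: opening $40,366.13; payment $5,766.59; balance $34,599.54
Month 3: opening $34,599.54; payment $5,766.59; balance $28,832.95
Month 4: opening $28,832.95; payment $5,766.59; balance $23,066.36
Month 5: opening $23,066.36; payment $5,766.59; balance $17,299.77
Month 6: opening $17,299.77; payment $5,766.59; balance $11,533.18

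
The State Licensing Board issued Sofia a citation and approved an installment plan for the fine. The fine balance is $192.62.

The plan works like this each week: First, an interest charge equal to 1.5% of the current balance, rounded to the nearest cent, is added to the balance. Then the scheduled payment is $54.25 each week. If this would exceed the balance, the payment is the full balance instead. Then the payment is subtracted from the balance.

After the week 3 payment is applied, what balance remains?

Week 1: $192.62 +$2.89 interest = $195.51; pay $54.25 → $141.26
Week 2: $141.26 +$2.12 interest = $143.38; pay $54.25 → $89.13
Week 3: $89.13 +$1.34 interest = $90.47; pay $54.25 → $36.22

$36.22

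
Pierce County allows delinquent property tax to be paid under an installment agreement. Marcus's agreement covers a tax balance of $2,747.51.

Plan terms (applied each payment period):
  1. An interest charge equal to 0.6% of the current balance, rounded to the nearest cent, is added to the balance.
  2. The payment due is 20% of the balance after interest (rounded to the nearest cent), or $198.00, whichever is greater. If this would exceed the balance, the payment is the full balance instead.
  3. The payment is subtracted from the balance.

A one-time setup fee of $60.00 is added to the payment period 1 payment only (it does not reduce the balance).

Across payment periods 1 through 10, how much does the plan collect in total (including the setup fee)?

# | Opening | Interest | Payment | Fee | End bal
1 | $2,747.51 | $16.49 | $552.80 | $60.00 | $2,211.20
2 | $2,211.20 | $13.27 | $444.89 | — | $1,779.58
3 | $1,779.58 | $10.68 | $358.05 | — | $1,432.21
4 | $1,432.21 | $8.59 | $288.16 | — | $1,152.64
5 | $1,152.64 | $6.92 | $231.91 | — | $927.65
6 | $927.65 | $5.57 | $198.00 | — | $735.22
7 | $735.22 | $4.41 | $198.00 | — | $541.63
8 | $541.63 | $3.25 | $198.00 | — | $346.88
9 | $346.88 | $2.08 | $198.00 | — | $150.96
10 | $150.96 | $0.91 | $151.87 | — | $0.00
Total paid: $2,879.68

$2,879.68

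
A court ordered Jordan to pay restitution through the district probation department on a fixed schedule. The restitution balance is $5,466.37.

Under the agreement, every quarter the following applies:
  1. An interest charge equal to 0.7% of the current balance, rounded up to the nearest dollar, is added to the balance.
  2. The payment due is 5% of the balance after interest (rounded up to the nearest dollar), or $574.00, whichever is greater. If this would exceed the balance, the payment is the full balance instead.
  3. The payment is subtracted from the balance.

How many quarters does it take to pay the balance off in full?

10

# | Opening | Interest | Payment | End bal
1 | $5,466.37 | $39.00 | $574.00 | $4,931.37
2 | $4,931.37 | $35.00 | $574.00 | $4,392.37
3 | $4,392.37 | $31.00 | $574.00 | $3,849.37
4 | $3,849.37 | $27.00 | $574.00 | $3,302.37
5 | $3,302.37 | $24.00 | $574.00 | $2,752.37
6 | $2,752.37 | $20.00 | $574.00 | $2,198.37
7 | $2,198.37 | $16.00 | $574.00 | $1,640.37
8 | $1,640.37 | $12.00 | $574.00 | $1,078.37
9 | $1,078.37 | $8.00 | $574.00 | $512.37
10 | $512.37 | $4.00 | $516.37 | $0.00
Balance reaches $0.00 in quarter 10.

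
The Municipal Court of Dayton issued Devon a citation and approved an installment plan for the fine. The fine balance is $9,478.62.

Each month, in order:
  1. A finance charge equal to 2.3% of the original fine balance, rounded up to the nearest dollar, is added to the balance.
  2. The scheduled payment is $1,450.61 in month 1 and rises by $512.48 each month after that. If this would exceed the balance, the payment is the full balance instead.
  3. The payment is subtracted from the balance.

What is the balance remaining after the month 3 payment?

$4,246.35

Month 1: opening $9,478.62; interest $219.00 → $9,697.62; payment $1,450.61; balance $8,247.01
Month 2: opening $8,247.01; interest $219.00 → $8,466.01; payment $1,963.09; balance $6,502.92
Month 3: opening $6,502.92; interest $219.00 → $6,721.92; payment $2,475.57; balance $4,246.35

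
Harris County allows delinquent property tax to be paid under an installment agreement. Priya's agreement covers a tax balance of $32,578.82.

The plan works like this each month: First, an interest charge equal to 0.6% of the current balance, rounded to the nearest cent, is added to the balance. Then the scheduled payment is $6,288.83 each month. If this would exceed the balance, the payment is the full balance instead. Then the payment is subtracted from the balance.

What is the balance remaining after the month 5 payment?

$1,744.22

Month 1: $32,578.82 +$195.47 interest = $32,774.29; pay $6,288.83 → $26,485.46
Month 2: $26,485.46 +$158.91 interest = $26,644.37; pay $6,288.83 → $20,355.54
Month 3: $20,355.54 +$122.13 interest = $20,477.67; pay $6,288.83 → $14,188.84
Month 4: $14,188.84 +$85.13 interest = $14,273.97; pay $6,288.83 → $7,985.14
Month 5: $7,985.14 +$47.91 interest = $8,033.05; pay $6,288.83 → $1,744.22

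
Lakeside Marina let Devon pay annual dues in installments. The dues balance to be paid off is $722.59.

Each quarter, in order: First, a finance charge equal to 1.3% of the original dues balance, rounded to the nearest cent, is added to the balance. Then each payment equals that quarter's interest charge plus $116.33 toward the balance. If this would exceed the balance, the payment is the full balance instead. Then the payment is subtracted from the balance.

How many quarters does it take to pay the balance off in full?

7

Quarter 1: $722.59 +$9.39 interest = $731.98; pay $125.72 → $606.26
Quarter 2: $606.26 +$9.39 interest = $615.65; pay $125.72 → $489.93
Quarter 3: $489.93 +$9.39 interest = $499.32; pay $125.72 → $373.60
Quarter 4: $373.60 +$9.39 interest = $382.99; pay $125.72 → $257.27
Quarter 5: $257.27 +$9.39 interest = $266.66; pay $125.72 → $140.94
Quarter 6: $140.94 +$9.39 interest = $150.33; pay $125.72 → $24.61
Quarter 7: $24.61 +$9.39 interest = $34.00; pay $34.00 → $0.00
Balance reaches $0.00 in quarter 7.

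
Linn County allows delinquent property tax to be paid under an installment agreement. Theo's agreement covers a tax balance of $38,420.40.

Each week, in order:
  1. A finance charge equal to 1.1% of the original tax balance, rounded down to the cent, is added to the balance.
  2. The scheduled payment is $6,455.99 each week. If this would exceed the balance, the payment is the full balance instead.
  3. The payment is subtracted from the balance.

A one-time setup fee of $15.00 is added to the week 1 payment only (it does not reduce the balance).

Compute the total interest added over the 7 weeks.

$2,958.34

Week 1: $38,420.40 +$422.62 interest = $38,843.02; pay $6,455.99 (+ $15.00 fee) → $32,387.03
Week 2: $32,387.03 +$422.62 interest = $32,809.65; pay $6,455.99 → $26,353.66
Week 3: $26,353.66 +$422.62 interest = $26,776.28; pay $6,455.99 → $20,320.29
Week 4: $20,320.29 +$422.62 interest = $20,742.91; pay $6,455.99 → $14,286.92
Week 5: $14,286.92 +$422.62 interest = $14,709.54; pay $6,455.99 → $8,253.55
Week 6: $8,253.55 +$422.62 interest = $8,676.17; pay $6,455.99 → $2,220.18
Week 7: $2,220.18 +$422.62 interest = $2,642.80; pay $2,642.80 → $0.00
Total interest: $422.62 + $422.62 + $422.62 + $422.62 + $422.62 + $422.62 + $422.62 = $2,958.34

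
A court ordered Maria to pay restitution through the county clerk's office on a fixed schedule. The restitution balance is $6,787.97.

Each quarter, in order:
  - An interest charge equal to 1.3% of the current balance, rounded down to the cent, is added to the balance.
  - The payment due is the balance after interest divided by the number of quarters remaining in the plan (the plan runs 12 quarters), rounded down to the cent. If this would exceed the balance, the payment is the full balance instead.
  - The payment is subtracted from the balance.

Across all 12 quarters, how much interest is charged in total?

$601.77

Quarter 1: $6,787.97 +$88.24 interest = $6,876.21; pay $573.01 → $6,303.20
Quarter 2: $6,303.20 +$81.94 interest = $6,385.14; pay $580.46 → $5,804.68
Quarter 3: $5,804.68 +$75.46 interest = $5,880.14; pay $588.01 → $5,292.13
Quarter 4: $5,292.13 +$68.79 interest = $5,360.92; pay $595.65 → $4,765.27
Quarter 5: $4,765.27 +$61.94 interest = $4,827.21; pay $603.40 → $4,223.81
Quarter 6: $4,223.81 +$54.90 interest = $4,278.71; pay $611.24 → $3,667.47
Quarter 7: $3,667.47 +$47.67 interest = $3,715.14; pay $619.19 → $3,095.95
Quarter 8: $3,095.95 +$40.24 interest = $3,136.19; pay $627.23 → $2,508.96
Quarter 9: $2,508.96 +$32.61 interest = $2,541.57; pay $635.39 → $1,906.18
Quarter 10: $1,906.18 +$24.78 interest = $1,930.96; pay $643.65 → $1,287.31
Quarter 11: $1,287.31 +$16.73 interest = $1,304.04; pay $652.02 → $652.02
Quarter 12: $652.02 +$8.47 interest = $660.49; pay $660.49 → $0.00
Total interest: $88.24 + $81.94 + $75.46 + $68.79 + $61.94 + $54.90 + $47.67 + $40.24 + $32.61 + $24.78 + $16.73 + $8.47 = $601.77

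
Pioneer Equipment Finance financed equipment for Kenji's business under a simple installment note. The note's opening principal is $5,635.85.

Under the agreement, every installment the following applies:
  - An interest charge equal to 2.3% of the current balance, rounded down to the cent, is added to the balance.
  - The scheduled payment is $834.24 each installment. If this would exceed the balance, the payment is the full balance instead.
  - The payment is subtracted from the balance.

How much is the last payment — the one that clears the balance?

$357.85

# | Opening | Interest | Payment | End bal
1 | $5,635.85 | $129.62 | $834.24 | $4,931.23
2 | $4,931.23 | $113.41 | $834.24 | $4,210.40
3 | $4,210.40 | $96.83 | $834.24 | $3,472.99
4 | $3,472.99 | $79.87 | $834.24 | $2,718.62
5 | $2,718.62 | $62.52 | $834.24 | $1,946.90
6 | $1,946.90 | $44.77 | $834.24 | $1,157.43
7 | $1,157.43 | $26.62 | $834.24 | $349.81
8 | $349.81 | $8.04 | $357.85 | $0.00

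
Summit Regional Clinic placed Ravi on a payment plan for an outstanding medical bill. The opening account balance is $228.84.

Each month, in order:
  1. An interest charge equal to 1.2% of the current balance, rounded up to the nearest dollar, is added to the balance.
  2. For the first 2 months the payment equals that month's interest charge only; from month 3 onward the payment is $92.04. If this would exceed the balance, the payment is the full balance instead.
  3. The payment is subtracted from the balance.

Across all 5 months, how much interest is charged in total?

$12.00

Month 1: $228.84 +$3.00 interest = $231.84; pay $3.00 → $228.84
Month 2: $228.84 +$3.00 interest = $231.84; pay $3.00 → $228.84
Month 3: $228.84 +$3.00 interest = $231.84; pay $92.04 → $139.80
Month 4: $139.80 +$2.00 interest = $141.80; pay $92.04 → $49.76
Month 5: $49.76 +$1.00 interest = $50.76; pay $50.76 → $0.00
Total interest: $3.00 + $3.00 + $3.00 + $2.00 + $1.00 = $12.00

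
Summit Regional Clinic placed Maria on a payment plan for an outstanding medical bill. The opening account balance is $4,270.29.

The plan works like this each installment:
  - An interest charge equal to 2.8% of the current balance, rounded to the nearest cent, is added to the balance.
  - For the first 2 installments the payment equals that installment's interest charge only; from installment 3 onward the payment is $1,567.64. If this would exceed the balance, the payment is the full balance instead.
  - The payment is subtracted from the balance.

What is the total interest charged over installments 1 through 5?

$475.07

Installment 1: $4,270.29 +$119.57 interest = $4,389.86; pay $119.57 → $4,270.29
Installment 2: $4,270.29 +$119.57 interest = $4,389.86; pay $119.57 → $4,270.29
Installment 3: $4,270.29 +$119.57 interest = $4,389.86; pay $1,567.64 → $2,822.22
Installment 4: $2,822.22 +$79.02 interest = $2,901.24; pay $1,567.64 → $1,333.60
Installment 5: $1,333.60 +$37.34 interest = $1,370.94; pay $1,370.94 → $0.00
Total interest: $119.57 + $119.57 + $119.57 + $79.02 + $37.34 = $475.07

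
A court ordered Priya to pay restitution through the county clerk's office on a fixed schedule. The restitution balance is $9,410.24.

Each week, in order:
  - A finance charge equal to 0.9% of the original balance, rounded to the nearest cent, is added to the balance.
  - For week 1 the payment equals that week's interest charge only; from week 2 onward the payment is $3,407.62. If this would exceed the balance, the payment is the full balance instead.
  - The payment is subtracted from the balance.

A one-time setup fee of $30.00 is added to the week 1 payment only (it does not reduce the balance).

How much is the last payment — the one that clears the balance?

Week 1: opening $9,410.24; interest $84.69 → $9,494.93; payment $84.69 (+ $30.00 fee); balance $9,410.24
Week 2: opening $9,410.24; interest $84.69 → $9,494.93; payment $3,407.62; balance $6,087.31
Week 3: opening $6,087.31; interest $84.69 → $6,172.00; payment $3,407.62; balance $2,764.38
Week 4: opening $2,764.38; interest $84.69 → $2,849.07; payment $2,849.07; balance $0.00

$2,849.07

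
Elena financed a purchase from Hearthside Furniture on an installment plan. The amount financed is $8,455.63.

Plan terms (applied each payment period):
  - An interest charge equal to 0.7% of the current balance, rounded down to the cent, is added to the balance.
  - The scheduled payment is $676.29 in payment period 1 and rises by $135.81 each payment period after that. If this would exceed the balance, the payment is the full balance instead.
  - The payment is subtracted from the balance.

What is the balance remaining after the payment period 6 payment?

$2,631.32

# | Opening | Interest | Payment | End bal
1 | $8,455.63 | $59.18 | $676.29 | $7,838.52
2 | $7,838.52 | $54.86 | $812.10 | $7,081.28
3 | $7,081.28 | $49.56 | $947.91 | $6,182.93
4 | $6,182.93 | $43.28 | $1,083.72 | $5,142.49
5 | $5,142.49 | $35.99 | $1,219.53 | $3,958.95
6 | $3,958.95 | $27.71 | $1,355.34 | $2,631.32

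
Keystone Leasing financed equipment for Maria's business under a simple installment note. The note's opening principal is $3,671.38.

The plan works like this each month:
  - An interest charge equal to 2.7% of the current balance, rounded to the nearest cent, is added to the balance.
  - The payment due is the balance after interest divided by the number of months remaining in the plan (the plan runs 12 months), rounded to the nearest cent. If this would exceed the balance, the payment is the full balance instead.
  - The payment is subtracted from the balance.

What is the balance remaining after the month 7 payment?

$1,843.37

Month 1: opening $3,671.38; interest $99.13 → $3,770.51; payment $314.21; balance $3,456.30
Month 2: opening $3,456.30; interest $93.32 → $3,549.62; payment $322.69; balance $3,226.93
Month 3: opening $3,226.93; interest $87.13 → $3,314.06; payment $331.41; balance $2,982.65
Month 4: opening $2,982.65; interest $80.53 → $3,063.18; payment $340.35; balance $2,722.83
Month 5: opening $2,722.83; interest $73.52 → $2,796.35; payment $349.54; balance $2,446.81
Month 6: opening $2,446.81; interest $66.06 → $2,512.87; payment $358.98; balance $2,153.89
Month 7: opening $2,153.89; interest $58.16 → $2,212.05; payment $368.68; balance $1,843.37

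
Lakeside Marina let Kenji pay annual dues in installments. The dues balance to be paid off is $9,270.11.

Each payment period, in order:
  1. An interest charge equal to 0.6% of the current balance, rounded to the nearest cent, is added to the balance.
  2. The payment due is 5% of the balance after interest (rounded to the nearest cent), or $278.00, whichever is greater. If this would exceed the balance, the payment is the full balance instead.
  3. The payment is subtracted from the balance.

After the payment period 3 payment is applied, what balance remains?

# | Opening | Interest | Payment | End bal
1 | $9,270.11 | $55.62 | $466.29 | $8,859.44
2 | $8,859.44 | $53.16 | $445.63 | $8,466.97
3 | $8,466.97 | $50.80 | $425.89 | $8,091.88

$8,091.88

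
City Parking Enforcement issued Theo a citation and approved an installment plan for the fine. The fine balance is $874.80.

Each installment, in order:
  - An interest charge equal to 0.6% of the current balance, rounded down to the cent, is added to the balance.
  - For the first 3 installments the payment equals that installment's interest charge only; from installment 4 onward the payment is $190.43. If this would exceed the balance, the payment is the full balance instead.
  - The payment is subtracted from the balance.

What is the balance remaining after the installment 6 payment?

Installment 1: opening $874.80; interest $5.24 → $880.04; payment $5.24; balance $874.80
Installment 2: opening $874.80; interest $5.24 → $880.04; payment $5.24; balance $874.80
Installment 3: opening $874.80; interest $5.24 → $880.04; payment $5.24; balance $874.80
Installment 4: opening $874.80; interest $5.24 → $880.04; payment $190.43; balance $689.61
Installment 5: opening $689.61; interest $4.13 → $693.74; payment $190.43; balance $503.31
Installment 6: opening $503.31; interest $3.01 → $506.32; payment $190.43; balance $315.89

$315.89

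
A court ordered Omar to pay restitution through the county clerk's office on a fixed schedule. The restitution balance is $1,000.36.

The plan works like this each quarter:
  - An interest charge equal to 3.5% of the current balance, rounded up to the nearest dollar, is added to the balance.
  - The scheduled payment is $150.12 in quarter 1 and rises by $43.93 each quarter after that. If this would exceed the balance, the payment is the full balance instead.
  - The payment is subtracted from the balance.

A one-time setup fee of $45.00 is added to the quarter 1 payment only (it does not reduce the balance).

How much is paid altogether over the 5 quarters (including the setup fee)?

$1,166.36

# | Opening | Interest | Payment | Fee | End bal
1 | $1,000.36 | $36.00 | $150.12 | $45.00 | $886.24
2 | $886.24 | $32.00 | $194.05 | — | $724.19
3 | $724.19 | $26.00 | $237.98 | — | $512.21
4 | $512.21 | $18.00 | $281.91 | — | $248.30
5 | $248.30 | $9.00 | $257.30 | — | $0.00
Total paid: $1,166.36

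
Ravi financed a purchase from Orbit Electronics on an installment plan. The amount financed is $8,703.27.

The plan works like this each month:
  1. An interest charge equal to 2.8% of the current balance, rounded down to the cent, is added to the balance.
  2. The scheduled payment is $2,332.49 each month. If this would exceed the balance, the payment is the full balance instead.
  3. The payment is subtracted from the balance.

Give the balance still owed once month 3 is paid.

Month 1: opening $8,703.27; interest $243.69 → $8,946.96; payment $2,332.49; balance $6,614.47
Month 2: opening $6,614.47; interest $185.20 → $6,799.67; payment $2,332.49; balance $4,467.18
Month 3: opening $4,467.18; interest $125.08 → $4,592.26; payment $2,332.49; balance $2,259.77

$2,259.77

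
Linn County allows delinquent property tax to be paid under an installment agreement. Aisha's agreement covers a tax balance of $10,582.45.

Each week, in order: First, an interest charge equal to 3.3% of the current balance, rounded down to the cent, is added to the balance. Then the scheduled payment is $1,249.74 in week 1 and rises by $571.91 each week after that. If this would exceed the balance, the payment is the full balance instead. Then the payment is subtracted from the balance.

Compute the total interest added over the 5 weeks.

Week 1: $10,582.45 +$349.22 interest = $10,931.67; pay $1,249.74 → $9,681.93
Week 2: $9,681.93 +$319.50 interest = $10,001.43; pay $1,821.65 → $8,179.78
Week 3: $8,179.78 +$269.93 interest = $8,449.71; pay $2,393.56 → $6,056.15
Week 4: $6,056.15 +$199.85 interest = $6,256.00; pay $2,965.47 → $3,290.53
Week 5: $3,290.53 +$108.58 interest = $3,399.11; pay $3,399.11 → $0.00
Total interest: $349.22 + $319.50 + $269.93 + $199.85 + $108.58 = $1,247.08

$1,247.08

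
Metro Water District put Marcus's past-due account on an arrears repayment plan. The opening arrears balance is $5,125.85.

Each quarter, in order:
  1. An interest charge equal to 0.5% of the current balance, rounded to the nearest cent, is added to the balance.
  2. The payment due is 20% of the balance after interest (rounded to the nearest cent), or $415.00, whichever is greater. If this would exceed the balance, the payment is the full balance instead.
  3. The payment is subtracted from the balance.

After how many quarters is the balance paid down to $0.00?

Quarter 1: opening $5,125.85; interest $25.63 → $5,151.48; payment $1,030.30; balance $4,121.18
Quarter 2: opening $4,121.18; interest $20.61 → $4,141.79; payment $828.36; balance $3,313.43
Quarter 3: opening $3,313.43; interest $16.57 → $3,330.00; payment $666.00; balance $2,664.00
Quarter 4: opening $2,664.00; interest $13.32 → $2,677.32; payment $535.46; balance $2,141.86
Quarter 5: opening $2,141.86; interest $10.71 → $2,152.57; payment $430.51; balance $1,722.06
Quarter 6: opening $1,722.06; interest $8.61 → $1,730.67; payment $415.00; balance $1,315.67
Quarter 7: opening $1,315.67; interest $6.58 → $1,322.25; payment $415.00; balance $907.25
Quarter 8: opening $907.25; interest $4.54 → $911.79; payment $415.00; balance $496.79
Quarter 9: opening $496.79; interest $2.48 → $499.27; payment $415.00; balance $84.27
Quarter 10: opening $84.27; interest $0.42 → $84.69; payment $84.69; balance $0.00
Balance reaches $0.00 in quarter 10.

10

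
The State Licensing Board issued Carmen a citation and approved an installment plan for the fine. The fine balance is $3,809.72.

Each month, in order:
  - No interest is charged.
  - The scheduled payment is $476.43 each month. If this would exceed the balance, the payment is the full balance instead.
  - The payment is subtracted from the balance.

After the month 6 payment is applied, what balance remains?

$951.14

Month 1: $3,809.72 − $476.43 → $3,333.29
Month 2: $3,333.29 − $476.43 → $2,856.86
Month 3: $2,856.86 − $476.43 → $2,380.43
Month 4: $2,380.43 − $476.43 → $1,904.00
Month 5: $1,904.00 − $476.43 → $1,427.57
Month 6: $1,427.57 − $476.43 → $951.14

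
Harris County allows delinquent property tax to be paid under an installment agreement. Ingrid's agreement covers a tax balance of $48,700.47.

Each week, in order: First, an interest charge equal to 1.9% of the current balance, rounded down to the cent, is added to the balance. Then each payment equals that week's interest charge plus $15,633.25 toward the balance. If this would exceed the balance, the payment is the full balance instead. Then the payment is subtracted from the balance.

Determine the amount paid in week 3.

$15,964.49

Week 1: $48,700.47 +$925.30 interest = $49,625.77; pay $16,558.55 → $33,067.22
Week 2: $33,067.22 +$628.27 interest = $33,695.49; pay $16,261.52 → $17,433.97
Week 3: $17,433.97 +$331.24 interest = $17,765.21; pay $15,964.49 → $1,800.72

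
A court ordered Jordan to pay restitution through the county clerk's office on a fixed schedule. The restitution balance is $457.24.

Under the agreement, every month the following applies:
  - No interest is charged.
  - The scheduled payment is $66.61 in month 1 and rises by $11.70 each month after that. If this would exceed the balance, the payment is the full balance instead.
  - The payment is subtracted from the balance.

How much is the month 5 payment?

$113.41

Month 1: opening $457.24; payment $66.61; balance $390.63
Month 2: opening $390.63; payment $78.31; balance $312.32
Month 3: opening $312.32; payment $90.01; balance $222.31
Month 4: opening $222.31; payment $101.71; balance $120.60
Month 5: opening $120.60; payment $113.41; balance $7.19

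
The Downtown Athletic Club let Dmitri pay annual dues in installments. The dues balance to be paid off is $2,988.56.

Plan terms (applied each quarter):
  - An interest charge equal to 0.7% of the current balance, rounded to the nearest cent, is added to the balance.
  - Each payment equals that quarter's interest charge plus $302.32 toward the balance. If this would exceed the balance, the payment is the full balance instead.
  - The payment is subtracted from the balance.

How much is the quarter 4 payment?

$316.89

Quarter 1: opening $2,988.56; interest $20.92 → $3,009.48; payment $323.24; balance $2,686.24
Quarter 2: opening $2,686.24; interest $18.80 → $2,705.04; payment $321.12; balance $2,383.92
Quarter 3: opening $2,383.92; interest $16.69 → $2,400.61; payment $319.01; balance $2,081.60
Quarter 4: opening $2,081.60; interest $14.57 → $2,096.17; payment $316.89; balance $1,779.28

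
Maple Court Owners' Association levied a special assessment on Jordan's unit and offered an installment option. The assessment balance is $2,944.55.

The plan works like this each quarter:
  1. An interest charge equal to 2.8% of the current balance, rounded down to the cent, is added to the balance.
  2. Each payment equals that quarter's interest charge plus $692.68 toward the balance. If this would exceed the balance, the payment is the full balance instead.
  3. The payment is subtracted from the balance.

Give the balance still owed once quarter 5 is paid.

$0.00

Quarter 1: $2,944.55 +$82.44 interest = $3,026.99; pay $775.12 → $2,251.87
Quarter 2: $2,251.87 +$63.05 interest = $2,314.92; pay $755.73 → $1,559.19
Quarter 3: $1,559.19 +$43.65 interest = $1,602.84; pay $736.33 → $866.51
Quarter 4: $866.51 +$24.26 interest = $890.77; pay $716.94 → $173.83
Quarter 5: $173.83 +$4.86 interest = $178.69; pay $178.69 → $0.00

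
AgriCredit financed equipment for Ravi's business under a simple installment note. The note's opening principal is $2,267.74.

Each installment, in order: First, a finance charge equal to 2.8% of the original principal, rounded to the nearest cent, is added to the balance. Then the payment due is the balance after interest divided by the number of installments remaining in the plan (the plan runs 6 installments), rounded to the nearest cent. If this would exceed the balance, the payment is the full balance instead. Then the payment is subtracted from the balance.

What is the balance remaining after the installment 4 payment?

$876.56

Installment 1: $2,267.74 +$63.50 interest = $2,331.24; pay $388.54 → $1,942.70
Installment 2: $1,942.70 +$63.50 interest = $2,006.20; pay $401.24 → $1,604.96
Installment 3: $1,604.96 +$63.50 interest = $1,668.46; pay $417.12 → $1,251.34
Installment 4: $1,251.34 +$63.50 interest = $1,314.84; pay $438.28 → $876.56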